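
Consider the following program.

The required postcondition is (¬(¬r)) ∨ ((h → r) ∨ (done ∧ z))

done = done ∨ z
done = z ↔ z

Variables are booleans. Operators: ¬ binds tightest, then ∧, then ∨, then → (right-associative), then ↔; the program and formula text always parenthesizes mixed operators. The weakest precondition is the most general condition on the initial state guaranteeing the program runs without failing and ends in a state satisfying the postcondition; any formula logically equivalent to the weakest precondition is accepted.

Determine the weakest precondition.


Working backward. After the program, the postcondition (¬(¬r)) ∨ ((h → r) ∨ (done ∧ z)) must hold; in canonical form it is r ∨ (h → r) ∨ (done ∧ z).
Before done := z ↔ z: r ∨ (h → r) ∨ z
Before done := done ∨ z: r ∨ (h → r) ∨ z
Answer: WP = r ∨ (h → r) ∨ z


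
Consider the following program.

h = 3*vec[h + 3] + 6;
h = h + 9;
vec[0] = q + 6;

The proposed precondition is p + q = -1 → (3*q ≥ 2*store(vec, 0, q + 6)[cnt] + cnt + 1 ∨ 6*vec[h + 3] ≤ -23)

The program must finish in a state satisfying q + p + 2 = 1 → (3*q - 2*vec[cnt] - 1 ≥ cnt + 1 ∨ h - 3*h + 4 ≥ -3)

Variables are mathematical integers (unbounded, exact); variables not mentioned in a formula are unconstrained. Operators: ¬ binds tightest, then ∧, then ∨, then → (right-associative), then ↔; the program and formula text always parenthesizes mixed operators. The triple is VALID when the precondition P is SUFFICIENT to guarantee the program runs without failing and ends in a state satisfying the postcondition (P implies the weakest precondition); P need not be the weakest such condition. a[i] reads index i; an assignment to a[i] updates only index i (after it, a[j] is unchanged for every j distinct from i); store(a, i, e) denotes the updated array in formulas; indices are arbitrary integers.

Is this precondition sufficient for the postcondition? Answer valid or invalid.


Working backward. After the program, the postcondition q + p + 2 = 1 → (3*q - 2*vec[cnt] - 1 ≥ cnt + 1 ∨ h - 3*h + 4 ≥ -3) must hold; in canonical form it is p + q = -1 → (3*q ≥ 2*vec[cnt] + cnt + 2 ∨ 2*h ≤ 7).
Before vec[0] := q + 6: p + q = -1 → (3*q ≥ 2*store(vec, 0, q + 6)[cnt] + cnt + 2 ∨ 2*h ≤ 7)
Before h := h + 9: p + q = -1 → (3*q ≥ 2*store(vec, 0, q + 6)[cnt] + cnt + 2 ∨ 2*h ≤ -11)
Before h := 3*vec[h + 3] + 6: p + q = -1 → (3*q ≥ 2*store(vec, 0, q + 6)[cnt] + cnt + 2 ∨ 6*vec[h + 3] ≤ -23)
The weakest precondition is p + q = -1 → (3*q ≥ 2*store(vec, 0, q + 6)[cnt] + cnt + 2 ∨ 6*vec[h + 3] ≤ -23).
Check whether p + q = -1 → (3*q ≥ 2*store(vec, 0, q + 6)[cnt] + cnt + 1 ∨ 6*vec[h + 3] ≤ -23) implies it.
Countermodel: at the initial state cnt = -14081, h = 5, p = -1, q = 0, vec = {[-14081] = 7040, [0] = 2, [8] = 15521, elsewhere 2}, the precondition holds but the weakest precondition fails.
Answer: invalid


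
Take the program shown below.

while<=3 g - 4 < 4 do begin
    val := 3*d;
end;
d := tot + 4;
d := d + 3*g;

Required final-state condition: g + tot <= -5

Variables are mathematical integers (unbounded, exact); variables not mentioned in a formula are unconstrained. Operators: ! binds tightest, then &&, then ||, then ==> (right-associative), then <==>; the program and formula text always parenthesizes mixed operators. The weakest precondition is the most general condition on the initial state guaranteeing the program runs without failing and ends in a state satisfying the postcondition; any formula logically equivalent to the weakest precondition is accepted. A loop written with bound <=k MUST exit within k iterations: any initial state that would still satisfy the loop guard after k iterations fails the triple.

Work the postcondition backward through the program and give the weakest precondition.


Working backward. After the program, g + tot <= -5 must hold.
Before d := d + 3*g: g + tot <= -5
Before d := tot + 4: g + tot <= -5
Before the loop (bound <=3), unroll the exhaustion recursion (WP_0 = exit-now case; WP_j = one more guarded iteration, up to j = 3):
  WP_0: (!(g < 8)) && g + tot <= -5
  WP_1: (g < 8 ==> ((!(g < 8)) && g + tot <= -5)) && ((!(g < 8)) ==> g + tot <= -5)
  WP_2: (g < 8 ==> ((g < 8 ==> ((!(g < 8)) && g + tot <= -5)) && ((!(g < 8)) ==> g + tot <= -5))) && ((!(g < 8)) ==> g + tot <= -5)
  WP_3: (g < 8 ==> ((g < 8 ==> ((g < 8 ==> ((!(g < 8)) && g + tot <= -5)) && ((!(g < 8)) ==> g + tot <= -5))) && ((!(g < 8)) ==> g + tot <= -5))) && ((!(g < 8)) ==> g + tot <= -5)
So before the loop: (g < 8 ==> ((g < 8 ==> ((g < 8 ==> ((!(g < 8)) && g + tot <= -5)) && ((!(g < 8)) ==> g + tot <= -5))) && ((!(g < 8)) ==> g + tot <= -5))) && ((!(g < 8)) ==> g + tot <= -5)
Answer: WP = (g < 8 ==> ((g < 8 ==> ((g < 8 ==> ((!(g < 8)) && g + tot <= -5)) && ((!(g < 8)) ==> g + tot <= -5))) && ((!(g < 8)) ==> g + tot <= -5))) && ((!(g < 8)) ==> g + tot <= -5)


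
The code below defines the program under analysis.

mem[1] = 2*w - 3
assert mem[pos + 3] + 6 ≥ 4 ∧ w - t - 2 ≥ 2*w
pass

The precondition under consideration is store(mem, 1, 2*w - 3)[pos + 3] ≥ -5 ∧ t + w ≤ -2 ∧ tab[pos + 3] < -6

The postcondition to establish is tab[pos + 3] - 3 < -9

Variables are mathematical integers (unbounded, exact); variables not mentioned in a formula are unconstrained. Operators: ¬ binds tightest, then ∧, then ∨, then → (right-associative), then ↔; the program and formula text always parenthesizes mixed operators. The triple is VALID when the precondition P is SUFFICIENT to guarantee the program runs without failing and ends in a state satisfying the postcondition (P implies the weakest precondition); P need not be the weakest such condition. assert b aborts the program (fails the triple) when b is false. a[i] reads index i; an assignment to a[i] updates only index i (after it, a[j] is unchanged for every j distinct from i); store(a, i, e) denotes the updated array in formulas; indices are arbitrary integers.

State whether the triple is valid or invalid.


Working backward. After the program, the postcondition tab[pos + 3] - 3 < -9 must hold; in canonical form it is tab[pos + 3] < -6.
Before skip: tab[pos + 3] < -6
Before assert mem[pos + 3] + 6 ≥ 4 ∧ w - t - 2 ≥ 2*w: mem[pos + 3] ≥ -2 ∧ t + w ≤ -2 ∧ tab[pos + 3] < -6
Before mem[1] := 2*w - 3: store(mem, 1, 2*w - 3)[pos + 3] ≥ -2 ∧ t + w ≤ -2 ∧ tab[pos + 3] < -6
The weakest precondition is store(mem, 1, 2*w - 3)[pos + 3] ≥ -2 ∧ t + w ≤ -2 ∧ tab[pos + 3] < -6.
Check whether store(mem, 1, 2*w - 3)[pos + 3] ≥ -5 ∧ t + w ≤ -2 ∧ tab[pos + 3] < -6 implies it.
Countermodel: at the initial state mem = {[1] = 2, elsewhere 2}, pos = -2, t = -2, tab = {[1] = -7, elsewhere -7}, w = 0, the precondition holds but the weakest precondition fails.
Answer: invalid


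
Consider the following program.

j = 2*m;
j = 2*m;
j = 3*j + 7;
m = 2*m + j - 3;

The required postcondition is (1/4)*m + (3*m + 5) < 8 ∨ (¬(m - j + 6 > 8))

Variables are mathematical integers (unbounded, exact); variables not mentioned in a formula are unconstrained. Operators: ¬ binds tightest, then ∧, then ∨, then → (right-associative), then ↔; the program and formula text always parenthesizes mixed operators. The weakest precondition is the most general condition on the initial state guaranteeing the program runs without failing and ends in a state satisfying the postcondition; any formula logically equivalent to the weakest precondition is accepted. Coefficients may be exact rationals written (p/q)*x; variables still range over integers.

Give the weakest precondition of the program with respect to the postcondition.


Working backward. After the program, the postcondition (1/4)*m + (3*m + 5) < 8 ∨ (¬(m - j + 6 > 8)) must hold; in canonical form it is (13/4)*m < 3 ∨ (¬(m > j + 2)).
Before m := 2*m + j - 3: (13/4)*j + (13/2)*m < 51/4 ∨ (¬(2*m > 5))
Before j := 3*j + 7: (39/4)*j + (13/2)*m < -10 ∨ (¬(2*m > 5))
Before j := 2*m: 26*m < -10 ∨ (¬(2*m > 5))
Before j := 2*m: 26*m < -10 ∨ (¬(2*m > 5))
Answer: WP = 26*m < -10 ∨ (¬(2*m > 5))


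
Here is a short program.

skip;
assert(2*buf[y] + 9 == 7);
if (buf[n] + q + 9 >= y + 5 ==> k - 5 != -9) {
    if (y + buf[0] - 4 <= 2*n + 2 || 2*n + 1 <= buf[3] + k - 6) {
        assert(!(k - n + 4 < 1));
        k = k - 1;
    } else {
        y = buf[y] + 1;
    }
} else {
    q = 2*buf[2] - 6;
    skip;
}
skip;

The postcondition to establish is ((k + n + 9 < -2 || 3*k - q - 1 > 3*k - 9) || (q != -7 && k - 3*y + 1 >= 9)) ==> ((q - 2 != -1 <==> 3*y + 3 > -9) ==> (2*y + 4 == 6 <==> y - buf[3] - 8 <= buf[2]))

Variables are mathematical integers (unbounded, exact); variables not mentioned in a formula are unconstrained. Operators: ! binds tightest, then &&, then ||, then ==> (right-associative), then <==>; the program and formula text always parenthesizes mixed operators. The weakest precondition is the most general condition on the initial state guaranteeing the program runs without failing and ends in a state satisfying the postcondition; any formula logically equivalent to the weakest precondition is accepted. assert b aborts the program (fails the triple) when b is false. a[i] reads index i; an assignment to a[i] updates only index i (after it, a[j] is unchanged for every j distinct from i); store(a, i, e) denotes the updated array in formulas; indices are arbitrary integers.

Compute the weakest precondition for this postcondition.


Working backward. After the program, the postcondition ((k + n + 9 < -2 || 3*k - q - 1 > 3*k - 9) || (q != -7 && k - 3*y + 1 >= 9)) ==> ((q - 2 != -1 <==> 3*y + 3 > -9) ==> (2*y + 4 == 6 <==> y - buf[3] - 8 <= buf[2])) must hold; in canonical form it is (k + n < -11 || q < 8 || (q != -7 && k >= 3*y + 8)) ==> ((q != 1 <==> 3*y > -12) ==> (2*y == 2 <==> y <= buf[2] + buf[3] + 8)).
Before skip: (k + n < -11 || q < 8 || (q != -7 && k >= 3*y + 8)) ==> ((q != 1 <==> 3*y > -12) ==> (2*y == 2 <==> y <= buf[2] + buf[3] + 8))
Then branch requires ((buf[0] + y <= 2*n + 6 || 2*n <= buf[3] + k - 7) ==> ((!(k < n - 3)) && ((k + n < -10 || q < 8 || (q != -7 && k >= 3*y + 9)) ==> ((q != 1 <==> 3*y > -12) ==> (2*y == 2 <==> y <= buf[2] + buf[3] + 8))))) && ((!(buf[0] + y <= 2*n + 6 || 2*n <= buf[3] + k - 7)) ==> ((k + n < -11 || q < 8 || (q != -7 && k >= 3*buf[y] + 11)) ==> ((q != 1 <==> 3*buf[y] > -15) ==> (2*buf[y] == 0 <==> buf[y] <= buf[2] + buf[3] + 7)))); else branch requires (k + n < -11 || 2*buf[2] < 14 || (2*buf[2] != -1 && k >= 3*y + 8)) ==> ((2*buf[2] != 7 <==> 3*y > -12) ==> (2*y == 2 <==> y <= buf[2] + buf[3] + 8)).
Before the if: ((buf[n] + q >= y - 4 ==> k != -4) ==> (((buf[0] + y <= 2*n + 6 || 2*n <= buf[3] + k - 7) ==> ((!(k < n - 3)) && ((k + n < -10 || q < 8 || (q != -7 && k >= 3*y + 9)) ==> ((q != 1 <==> 3*y > -12) ==> (2*y == 2 <==> y <= buf[2] + buf[3] + 8))))) && ((!(buf[0] + y <= 2*n + 6 || 2*n <= buf[3] + k - 7)) ==> ((k + n < -11 || q < 8 || (q != -7 && k >= 3*buf[y] + 11)) ==> ((q != 1 <==> 3*buf[y] > -15) ==> (2*buf[y] == 0 <==> buf[y] <= buf[2] + buf[3] + 7)))))) && ((!(buf[n] + q >= y - 4 ==> k != -4)) ==> ((k + n < -11 || 2*buf[2] < 14 || (2*buf[2] != -1 && k >= 3*y + 8)) ==> ((2*buf[2] != 7 <==> 3*y > -12) ==> (2*y == 2 <==> y <= buf[2] + buf[3] + 8))))
Before assert 2*buf[y] + 9 == 7: 2*buf[y] == -2 && ((buf[n] + q >= y - 4 ==> k != -4) ==> (((buf[0] + y <= 2*n + 6 || 2*n <= buf[3] + k - 7) ==> ((!(k < n - 3)) && ((k + n < -10 || q < 8 || (q != -7 && k >= 3*y + 9)) ==> ((q != 1 <==> 3*y > -12) ==> (2*y == 2 <==> y <= buf[2] + buf[3] + 8))))) && ((!(buf[0] + y <= 2*n + 6 || 2*n <= buf[3] + k - 7)) ==> ((k + n < -11 || q < 8 || (q != -7 && k >= 3*buf[y] + 11)) ==> ((q != 1 <==> 3*buf[y] > -15) ==> (2*buf[y] == 0 <==> buf[y] <= buf[2] + buf[3] + 7)))))) && ((!(buf[n] + q >= y - 4 ==> k != -4)) ==> ((k + n < -11 || 2*buf[2] < 14 || (2*buf[2] != -1 && k >= 3*y + 8)) ==> ((2*buf[2] != 7 <==> 3*y > -12) ==> (2*y == 2 <==> y <= buf[2] + buf[3] + 8))))
Before skip: 2*buf[y] == -2 && ((buf[n] + q >= y - 4 ==> k != -4) ==> (((buf[0] + y <= 2*n + 6 || 2*n <= buf[3] + k - 7) ==> ((!(k < n - 3)) && ((k + n < -10 || q < 8 || (q != -7 && k >= 3*y + 9)) ==> ((q != 1 <==> 3*y > -12) ==> (2*y == 2 <==> y <= buf[2] + buf[3] + 8))))) && ((!(buf[0] + y <= 2*n + 6 || 2*n <= buf[3] + k - 7)) ==> ((k + n < -11 || q < 8 || (q != -7 && k >= 3*buf[y] + 11)) ==> ((q != 1 <==> 3*buf[y] > -15) ==> (2*buf[y] == 0 <==> buf[y] <= buf[2] + buf[3] + 7)))))) && ((!(buf[n] + q >= y - 4 ==> k != -4)) ==> ((k + n < -11 || 2*buf[2] < 14 || (2*buf[2] != -1 && k >= 3*y + 8)) ==> ((2*buf[2] != 7 <==> 3*y > -12) ==> (2*y == 2 <==> y <= buf[2] + buf[3] + 8))))
Answer: WP = 2*buf[y] == -2 && ((buf[n] + q >= y - 4 ==> k != -4) ==> (((buf[0] + y <= 2*n + 6 || 2*n <= buf[3] + k - 7) ==> ((!(k < n - 3)) && ((k + n < -10 || q < 8 || (q != -7 && k >= 3*y + 9)) ==> ((q != 1 <==> 3*y > -12) ==> (2*y == 2 <==> y <= buf[2] + buf[3] + 8))))) && ((!(buf[0] + y <= 2*n + 6 || 2*n <= buf[3] + k - 7)) ==> ((k + n < -11 || q < 8 || (q != -7 && k >= 3*buf[y] + 11)) ==> ((q != 1 <==> 3*buf[y] > -15) ==> (2*buf[y] == 0 <==> buf[y] <= buf[2] + buf[3] + 7)))))) && ((!(buf[n] + q >= y - 4 ==> k != -4)) ==> ((k + n < -11 || 2*buf[2] < 14 || (2*buf[2] != -1 && k >= 3*y + 8)) ==> ((2*buf[2] != 7 <==> 3*y > -12) ==> (2*y == 2 <==> y <= buf[2] + buf[3] + 8))))


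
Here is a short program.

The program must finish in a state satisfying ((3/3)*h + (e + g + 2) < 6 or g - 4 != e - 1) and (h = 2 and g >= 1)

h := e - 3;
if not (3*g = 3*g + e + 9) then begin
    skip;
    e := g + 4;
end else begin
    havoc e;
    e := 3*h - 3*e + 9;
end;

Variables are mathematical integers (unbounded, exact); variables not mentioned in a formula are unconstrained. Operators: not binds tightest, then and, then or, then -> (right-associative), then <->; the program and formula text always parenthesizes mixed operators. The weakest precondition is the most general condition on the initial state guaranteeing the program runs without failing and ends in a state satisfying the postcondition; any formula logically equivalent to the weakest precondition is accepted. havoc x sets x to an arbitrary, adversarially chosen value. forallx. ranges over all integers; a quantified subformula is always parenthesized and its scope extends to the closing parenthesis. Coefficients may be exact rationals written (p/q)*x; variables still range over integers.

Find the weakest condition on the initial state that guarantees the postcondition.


Working backward. After the program, the postcondition ((3/3)*h + (e + g + 2) < 6 or g - 4 != e - 1) and (h = 2 and g >= 1) must hold; in canonical form it is (e + g + h < 4 or g != e + 3) and h = 2 and g >= 1.
Then branch requires h = 2 and g >= 1; else branch requires forall e_1. ((g + 4*h < 3*e_1 - 5 or 3*e_1 + g != 3*h + 12) and h = 2 and g >= 1).
Before the if: ((not (e = -9)) -> (h = 2 and g >= 1)) and (e = -9 -> (forall e_1. ((g + 4*h < 3*e_1 - 5 or 3*e_1 + g != 3*h + 12) and h = 2 and g >= 1)))
Before h := e - 3: ((not (e = -9)) -> (e = 5 and g >= 1)) and (e = -9 -> (forall e_1. ((4*e + g < 3*e_1 + 7 or 3*e_1 + g != 3*e + 3) and e = 5 and g >= 1)))
Answer: WP = ((not (e = -9)) -> (e = 5 and g >= 1)) and (e = -9 -> (forall e_1. ((4*e + g < 3*e_1 + 7 or 3*e_1 + g != 3*e + 3) and e = 5 and g >= 1)))


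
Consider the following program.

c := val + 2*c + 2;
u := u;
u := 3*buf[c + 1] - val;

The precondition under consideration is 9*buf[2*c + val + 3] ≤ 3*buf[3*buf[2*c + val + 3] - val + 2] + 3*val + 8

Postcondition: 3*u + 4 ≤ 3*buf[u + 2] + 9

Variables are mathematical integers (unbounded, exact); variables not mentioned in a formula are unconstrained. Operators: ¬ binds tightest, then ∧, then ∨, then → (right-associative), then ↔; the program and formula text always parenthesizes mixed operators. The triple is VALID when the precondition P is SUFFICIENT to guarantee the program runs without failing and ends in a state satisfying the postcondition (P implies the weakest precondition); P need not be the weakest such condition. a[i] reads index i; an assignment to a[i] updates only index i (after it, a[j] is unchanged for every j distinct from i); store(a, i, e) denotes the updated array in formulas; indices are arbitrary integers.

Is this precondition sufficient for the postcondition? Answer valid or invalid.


Working backward. After the program, the postcondition 3*u + 4 ≤ 3*buf[u + 2] + 9 must hold; in canonical form it is 3*u ≤ 3*buf[u + 2] + 5.
Before u := 3*buf[c + 1] - val: 9*buf[c + 1] ≤ 3*buf[3*buf[c + 1] - val + 2] + 3*val + 5
Before u := u: 9*buf[c + 1] ≤ 3*buf[3*buf[c + 1] - val + 2] + 3*val + 5
Before c := val + 2*c + 2: 9*buf[2*c + val + 3] ≤ 3*buf[3*buf[2*c + val + 3] - val + 2] + 3*val + 5
The weakest precondition is 9*buf[2*c + val + 3] ≤ 3*buf[3*buf[2*c + val + 3] - val + 2] + 3*val + 5.
Check whether 9*buf[2*c + val + 3] ≤ 3*buf[3*buf[2*c + val + 3] - val + 2] + 3*val + 8 implies it.
Countermodel: at the initial state buf = {[2] = -2, [3] = 0, elsewhere 0}, c = 0, val = 0, the precondition holds but the weakest precondition fails.
Answer: invalid


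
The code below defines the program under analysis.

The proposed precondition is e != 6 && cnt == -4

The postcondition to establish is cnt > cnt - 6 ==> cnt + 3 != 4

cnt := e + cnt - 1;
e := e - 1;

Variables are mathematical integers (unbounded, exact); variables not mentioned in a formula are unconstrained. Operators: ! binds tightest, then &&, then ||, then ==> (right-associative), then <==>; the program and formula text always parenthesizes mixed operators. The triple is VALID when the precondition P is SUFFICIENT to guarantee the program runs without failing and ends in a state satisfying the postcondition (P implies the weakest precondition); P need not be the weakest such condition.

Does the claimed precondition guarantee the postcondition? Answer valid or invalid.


Working backward. After the program, the postcondition cnt > cnt - 6 ==> cnt + 3 != 4 must hold; in canonical form it is cnt != 1.
Before e := e - 1: cnt != 1
Before cnt := e + cnt - 1: cnt + e != 2
The weakest precondition is cnt + e != 2.
Check whether e != 6 && cnt == -4 implies it.
Every state satisfying the precondition satisfies the weakest precondition: the implication holds.
Answer: valid


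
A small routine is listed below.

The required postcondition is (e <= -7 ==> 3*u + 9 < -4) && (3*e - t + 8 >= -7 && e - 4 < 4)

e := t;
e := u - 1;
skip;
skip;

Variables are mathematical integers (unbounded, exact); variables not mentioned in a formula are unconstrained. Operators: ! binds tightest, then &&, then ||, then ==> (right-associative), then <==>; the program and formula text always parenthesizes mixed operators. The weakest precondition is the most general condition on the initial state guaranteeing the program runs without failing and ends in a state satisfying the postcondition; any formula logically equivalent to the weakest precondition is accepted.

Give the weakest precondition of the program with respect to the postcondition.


Working backward. After the program, the postcondition (e <= -7 ==> 3*u + 9 < -4) && (3*e - t + 8 >= -7 && e - 4 < 4) must hold; in canonical form it is (e <= -7 ==> 3*u < -13) && 3*e >= t - 15 && e < 8.
Before skip: (e <= -7 ==> 3*u < -13) && 3*e >= t - 15 && e < 8
Before skip: (e <= -7 ==> 3*u < -13) && 3*e >= t - 15 && e < 8
Before e := u - 1: (u <= -6 ==> 3*u < -13) && 3*u >= t - 12 && u < 9
Before e := t: (u <= -6 ==> 3*u < -13) && 3*u >= t - 12 && u < 9
Answer: WP = (u <= -6 ==> 3*u < -13) && 3*u >= t - 12 && u < 9


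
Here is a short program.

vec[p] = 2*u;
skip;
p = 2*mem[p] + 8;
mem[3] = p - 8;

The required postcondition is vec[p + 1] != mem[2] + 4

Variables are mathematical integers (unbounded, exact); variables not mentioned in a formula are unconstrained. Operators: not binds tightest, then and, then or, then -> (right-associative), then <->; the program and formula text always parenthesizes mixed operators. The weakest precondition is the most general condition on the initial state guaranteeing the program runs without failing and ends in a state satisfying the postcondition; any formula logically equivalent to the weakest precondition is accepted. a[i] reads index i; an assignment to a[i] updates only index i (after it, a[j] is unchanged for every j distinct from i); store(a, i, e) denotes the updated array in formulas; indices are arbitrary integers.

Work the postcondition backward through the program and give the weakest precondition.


Working backward. After the program, vec[p + 1] != mem[2] + 4 must hold.
Before mem[3] := p - 8: vec[p + 1] != mem[2] + 4
Before p := 2*mem[p] + 8: vec[2*mem[p] + 9] != mem[2] + 4
Before skip: vec[2*mem[p] + 9] != mem[2] + 4
Before vec[p] := 2*u: store(vec, p, 2*u)[2*mem[p] + 9] != mem[2] + 4
Answer: WP = store(vec, p, 2*u)[2*mem[p] + 9] != mem[2] + 4


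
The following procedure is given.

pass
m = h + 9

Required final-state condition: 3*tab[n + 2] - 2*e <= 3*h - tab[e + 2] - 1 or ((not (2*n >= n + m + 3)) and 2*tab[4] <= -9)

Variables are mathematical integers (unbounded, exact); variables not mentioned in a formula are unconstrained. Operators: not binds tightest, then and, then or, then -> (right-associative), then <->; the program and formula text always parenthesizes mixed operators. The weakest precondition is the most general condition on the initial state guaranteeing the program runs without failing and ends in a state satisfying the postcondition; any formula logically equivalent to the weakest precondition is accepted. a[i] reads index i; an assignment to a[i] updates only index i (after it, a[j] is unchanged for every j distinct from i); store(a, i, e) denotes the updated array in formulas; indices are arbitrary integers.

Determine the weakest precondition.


Working backward. After the program, the postcondition 3*tab[n + 2] - 2*e <= 3*h - tab[e + 2] - 1 or ((not (2*n >= n + m + 3)) and 2*tab[4] <= -9) must hold; in canonical form it is tab[e + 2] + 3*tab[n + 2] <= 2*e + 3*h - 1 or ((not (n >= m + 3)) and 2*tab[4] <= -9).
Before m := h + 9: tab[e + 2] + 3*tab[n + 2] <= 2*e + 3*h - 1 or ((not (n >= h + 12)) and 2*tab[4] <= -9)
Before skip: tab[e + 2] + 3*tab[n + 2] <= 2*e + 3*h - 1 or ((not (n >= h + 12)) and 2*tab[4] <= -9)
Answer: WP = tab[e + 2] + 3*tab[n + 2] <= 2*e + 3*h - 1 or ((not (n >= h + 12)) and 2*tab[4] <= -9)


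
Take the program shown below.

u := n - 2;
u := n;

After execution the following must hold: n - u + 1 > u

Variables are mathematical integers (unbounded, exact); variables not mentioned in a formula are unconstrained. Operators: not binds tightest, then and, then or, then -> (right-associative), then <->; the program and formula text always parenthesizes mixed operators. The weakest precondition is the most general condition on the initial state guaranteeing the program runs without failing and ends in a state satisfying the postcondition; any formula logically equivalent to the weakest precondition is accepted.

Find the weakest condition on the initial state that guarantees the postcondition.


Working backward. After the program, the postcondition n - u + 1 > u must hold; in canonical form it is n > 2*u - 1.
Before u := n: n < 1
Before u := n - 2: n < 1
Answer: WP = n < 1


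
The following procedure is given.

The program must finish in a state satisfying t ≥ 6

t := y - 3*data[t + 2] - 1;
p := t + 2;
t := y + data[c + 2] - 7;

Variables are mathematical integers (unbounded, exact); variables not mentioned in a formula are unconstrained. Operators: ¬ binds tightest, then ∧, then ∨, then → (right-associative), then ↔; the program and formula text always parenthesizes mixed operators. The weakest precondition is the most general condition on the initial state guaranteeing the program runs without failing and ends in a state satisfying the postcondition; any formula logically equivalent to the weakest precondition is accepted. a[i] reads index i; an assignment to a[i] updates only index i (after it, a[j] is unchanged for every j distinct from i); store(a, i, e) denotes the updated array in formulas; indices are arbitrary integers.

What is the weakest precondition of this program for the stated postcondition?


Working backward. After the program, t ≥ 6 must hold.
Before t := y + data[c + 2] - 7: data[c + 2] + y ≥ 13
Before p := t + 2: data[c + 2] + y ≥ 13
Before t := y - 3*data[t + 2] - 1: data[c + 2] + y ≥ 13
Answer: WP = data[c + 2] + y ≥ 13


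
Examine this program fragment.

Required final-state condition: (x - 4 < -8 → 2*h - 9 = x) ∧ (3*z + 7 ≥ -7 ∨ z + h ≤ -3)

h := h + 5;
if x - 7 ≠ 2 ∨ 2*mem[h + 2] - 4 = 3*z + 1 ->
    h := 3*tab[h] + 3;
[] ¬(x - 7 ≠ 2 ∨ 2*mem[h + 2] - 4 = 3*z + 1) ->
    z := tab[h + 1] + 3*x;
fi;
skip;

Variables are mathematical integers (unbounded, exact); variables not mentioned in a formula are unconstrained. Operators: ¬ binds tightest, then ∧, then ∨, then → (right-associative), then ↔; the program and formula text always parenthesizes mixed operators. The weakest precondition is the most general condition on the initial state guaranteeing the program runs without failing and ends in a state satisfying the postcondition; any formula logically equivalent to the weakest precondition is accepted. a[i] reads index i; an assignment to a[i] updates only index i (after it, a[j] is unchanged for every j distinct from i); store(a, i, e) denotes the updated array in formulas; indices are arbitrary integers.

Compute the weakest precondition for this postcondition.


Working backward. After the program, the postcondition (x - 4 < -8 → 2*h - 9 = x) ∧ (3*z + 7 ≥ -7 ∨ z + h ≤ -3) must hold; in canonical form it is (x < -4 → 2*h = x + 9) ∧ (3*z ≥ -14 ∨ h + z ≤ -3).
Before skip: (x < -4 → 2*h = x + 9) ∧ (3*z ≥ -14 ∨ h + z ≤ -3)
Then branch requires (x < -4 → 6*tab[h] = x + 3) ∧ (3*z ≥ -14 ∨ 3*tab[h] + z ≤ -6); else branch requires (x < -4 → 2*h = x + 9) ∧ (3*tab[h + 1] + 9*x ≥ -14 ∨ tab[h + 1] + h + 3*x ≤ -3).
Before the if: ((x ≠ 9 ∨ 2*mem[h + 2] = 3*z + 5) → ((x < -4 → 6*tab[h] = x + 3) ∧ (3*z ≥ -14 ∨ 3*tab[h] + z ≤ -6))) ∧ ((¬(x ≠ 9 ∨ 2*mem[h + 2] = 3*z + 5)) → ((x < -4 → 2*h = x + 9) ∧ (3*tab[h + 1] + 9*x ≥ -14 ∨ tab[h + 1] + h + 3*x ≤ -3)))
Before h := h + 5: ((x ≠ 9 ∨ 2*mem[h + 7] = 3*z + 5) → ((x < -4 → 6*tab[h + 5] = x + 3) ∧ (3*z ≥ -14 ∨ 3*tab[h + 5] + z ≤ -6))) ∧ ((¬(x ≠ 9 ∨ 2*mem[h + 7] = 3*z + 5)) → ((x < -4 → 2*h = x - 1) ∧ (3*tab[h + 6] + 9*x ≥ -14 ∨ tab[h + 6] + h + 3*x ≤ -8)))
Answer: WP = ((x ≠ 9 ∨ 2*mem[h + 7] = 3*z + 5) → ((x < -4 → 6*tab[h + 5] = x + 3) ∧ (3*z ≥ -14 ∨ 3*tab[h + 5] + z ≤ -6))) ∧ ((¬(x ≠ 9 ∨ 2*mem[h + 7] = 3*z + 5)) → ((x < -4 → 2*h = x - 1) ∧ (3*tab[h + 6] + 9*x ≥ -14 ∨ tab[h + 6] + h + 3*x ≤ -8)))


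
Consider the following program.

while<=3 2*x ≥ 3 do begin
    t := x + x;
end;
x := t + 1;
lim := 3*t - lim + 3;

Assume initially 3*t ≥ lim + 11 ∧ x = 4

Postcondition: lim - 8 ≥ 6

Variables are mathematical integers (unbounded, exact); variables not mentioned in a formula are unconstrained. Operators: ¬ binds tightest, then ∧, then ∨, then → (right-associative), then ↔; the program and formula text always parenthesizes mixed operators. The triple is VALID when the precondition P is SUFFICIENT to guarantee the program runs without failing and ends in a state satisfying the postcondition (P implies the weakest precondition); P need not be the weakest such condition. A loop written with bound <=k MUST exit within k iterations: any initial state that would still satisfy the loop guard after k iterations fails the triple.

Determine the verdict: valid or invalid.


Working backward. After the program, the postcondition lim - 8 ≥ 6 must hold; in canonical form it is lim ≥ 14.
Before lim := 3*t - lim + 3: 3*t ≥ lim + 11
Before x := t + 1: 3*t ≥ lim + 11
Before the loop (bound <=3), unroll the exhaustion recursion (WP_0 = exit-now case; WP_j = one more guarded iteration, up to j = 3):
  WP_0: (¬(2*x ≥ 3)) ∧ 3*t ≥ lim + 11
  WP_1: (2*x ≥ 3 → ((¬(2*x ≥ 3)) ∧ 6*x ≥ lim + 11)) ∧ ((¬(2*x ≥ 3)) → 3*t ≥ lim + 11)
  WP_2: (2*x ≥ 3 → ((2*x ≥ 3 → ((¬(2*x ≥ 3)) ∧ 6*x ≥ lim + 11)) ∧ ((¬(2*x ≥ 3)) → 6*x ≥ lim + 11))) ∧ ((¬(2*x ≥ 3)) → 3*t ≥ lim + 11)
  WP_3: (2*x ≥ 3 → ((2*x ≥ 3 → ((2*x ≥ 3 → ((¬(2*x ≥ 3)) ∧ 6*x ≥ lim + 11)) ∧ ((¬(2*x ≥ 3)) → 6*x ≥ lim + 11))) ∧ ((¬(2*x ≥ 3)) → 6*x ≥ lim + 11))) ∧ ((¬(2*x ≥ 3)) → 3*t ≥ lim + 11)
So before the loop: (2*x ≥ 3 → ((2*x ≥ 3 → ((2*x ≥ 3 → ((¬(2*x ≥ 3)) ∧ 6*x ≥ lim + 11)) ∧ ((¬(2*x ≥ 3)) → 6*x ≥ lim + 11))) ∧ ((¬(2*x ≥ 3)) → 6*x ≥ lim + 11))) ∧ ((¬(2*x ≥ 3)) → 3*t ≥ lim + 11)
The weakest precondition is (2*x ≥ 3 → ((2*x ≥ 3 → ((2*x ≥ 3 → ((¬(2*x ≥ 3)) ∧ 6*x ≥ lim + 11)) ∧ ((¬(2*x ≥ 3)) → 6*x ≥ lim + 11))) ∧ ((¬(2*x ≥ 3)) → 6*x ≥ lim + 11))) ∧ ((¬(2*x ≥ 3)) → 3*t ≥ lim + 11).
Check whether 3*t ≥ lim + 11 ∧ x = 4 implies it.
Countermodel: at the initial state lim = -11, t = 0, x = 4, the precondition holds but the weakest precondition fails.
Answer: invalid


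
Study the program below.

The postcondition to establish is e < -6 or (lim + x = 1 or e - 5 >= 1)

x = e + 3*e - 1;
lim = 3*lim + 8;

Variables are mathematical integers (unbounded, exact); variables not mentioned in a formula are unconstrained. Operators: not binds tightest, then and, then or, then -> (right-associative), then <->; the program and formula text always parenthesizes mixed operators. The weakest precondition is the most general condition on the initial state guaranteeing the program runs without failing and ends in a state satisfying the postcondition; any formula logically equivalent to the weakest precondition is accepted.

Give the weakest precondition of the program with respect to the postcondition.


Working backward. After the program, the postcondition e < -6 or (lim + x = 1 or e - 5 >= 1) must hold; in canonical form it is e < -6 or lim + x = 1 or e >= 6.
Before lim := 3*lim + 8: e < -6 or 3*lim + x = -7 or e >= 6
Before x := e + 3*e - 1: e < -6 or 4*e + 3*lim = -6 or e >= 6
Answer: WP = e < -6 or 4*e + 3*lim = -6 or e >= 6


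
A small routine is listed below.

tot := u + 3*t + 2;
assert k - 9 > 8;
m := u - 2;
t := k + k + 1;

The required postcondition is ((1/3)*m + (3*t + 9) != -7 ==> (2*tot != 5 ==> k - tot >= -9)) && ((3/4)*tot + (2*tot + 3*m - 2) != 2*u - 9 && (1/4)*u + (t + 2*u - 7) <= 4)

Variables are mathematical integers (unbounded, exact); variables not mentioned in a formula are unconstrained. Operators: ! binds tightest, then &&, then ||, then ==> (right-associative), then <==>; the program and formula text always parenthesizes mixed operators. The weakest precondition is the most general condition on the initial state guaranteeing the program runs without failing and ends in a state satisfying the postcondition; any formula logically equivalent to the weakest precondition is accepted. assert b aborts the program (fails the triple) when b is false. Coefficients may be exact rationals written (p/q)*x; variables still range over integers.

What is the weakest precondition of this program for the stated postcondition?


Working backward. After the program, the postcondition ((1/3)*m + (3*t + 9) != -7 ==> (2*tot != 5 ==> k - tot >= -9)) && ((3/4)*tot + (2*tot + 3*m - 2) != 2*u - 9 && (1/4)*u + (t + 2*u - 7) <= 4) must hold; in canonical form it is ((1/3)*m + 3*t != -16 ==> (2*tot != 5 ==> k >= tot - 9)) && 3*m + (11/4)*tot != 2*u - 7 && t + (9/4)*u <= 11.
Before t := k + k + 1: (6*k + (1/3)*m != -19 ==> (2*tot != 5 ==> k >= tot - 9)) && 3*m + (11/4)*tot != 2*u - 7 && 2*k + (9/4)*u <= 10
Before m := u - 2: (6*k + (1/3)*u != -55/3 ==> (2*tot != 5 ==> k >= tot - 9)) && (11/4)*tot + u != -1 && 2*k + (9/4)*u <= 10
Before assert k - 9 > 8: k > 17 && (6*k + (1/3)*u != -55/3 ==> (2*tot != 5 ==> k >= tot - 9)) && (11/4)*tot + u != -1 && 2*k + (9/4)*u <= 10
Before tot := u + 3*t + 2: k > 17 && (6*k + (1/3)*u != -55/3 ==> (6*t + 2*u != 1 ==> k >= 3*t + u - 7)) && (33/4)*t + (15/4)*u != -13/2 && 2*k + (9/4)*u <= 10
Answer: WP = k > 17 && (6*k + (1/3)*u != -55/3 ==> (6*t + 2*u != 1 ==> k >= 3*t + u - 7)) && (33/4)*t + (15/4)*u != -13/2 && 2*k + (9/4)*u <= 10


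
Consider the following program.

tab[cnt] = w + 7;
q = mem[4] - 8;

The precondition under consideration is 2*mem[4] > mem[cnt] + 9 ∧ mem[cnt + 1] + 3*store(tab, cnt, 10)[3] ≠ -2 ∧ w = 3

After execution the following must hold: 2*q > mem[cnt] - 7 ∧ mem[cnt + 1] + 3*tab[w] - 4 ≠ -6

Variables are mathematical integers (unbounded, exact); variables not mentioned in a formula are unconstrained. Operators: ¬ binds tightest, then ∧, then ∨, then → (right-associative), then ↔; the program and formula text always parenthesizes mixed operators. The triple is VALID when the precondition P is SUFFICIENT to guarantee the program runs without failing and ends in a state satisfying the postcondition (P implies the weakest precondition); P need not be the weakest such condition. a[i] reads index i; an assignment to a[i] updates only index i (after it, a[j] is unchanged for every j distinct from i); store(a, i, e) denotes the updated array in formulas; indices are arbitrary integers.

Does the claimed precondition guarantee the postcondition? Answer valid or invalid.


Working backward. After the program, the postcondition 2*q > mem[cnt] - 7 ∧ mem[cnt + 1] + 3*tab[w] - 4 ≠ -6 must hold; in canonical form it is 2*q > mem[cnt] - 7 ∧ mem[cnt + 1] + 3*tab[w] ≠ -2.
Before q := mem[4] - 8: 2*mem[4] > mem[cnt] + 9 ∧ mem[cnt + 1] + 3*tab[w] ≠ -2
Before tab[cnt] := w + 7: 2*mem[4] > mem[cnt] + 9 ∧ mem[cnt + 1] + 3*store(tab, cnt, w + 7)[w] ≠ -2
The weakest precondition is 2*mem[4] > mem[cnt] + 9 ∧ mem[cnt + 1] + 3*store(tab, cnt, w + 7)[w] ≠ -2.
Check whether 2*mem[4] > mem[cnt] + 9 ∧ mem[cnt + 1] + 3*store(tab, cnt, 10)[3] ≠ -2 ∧ w = 3 implies it.
Every state satisfying the precondition satisfies the weakest precondition: the implication holds.
Answer: valid


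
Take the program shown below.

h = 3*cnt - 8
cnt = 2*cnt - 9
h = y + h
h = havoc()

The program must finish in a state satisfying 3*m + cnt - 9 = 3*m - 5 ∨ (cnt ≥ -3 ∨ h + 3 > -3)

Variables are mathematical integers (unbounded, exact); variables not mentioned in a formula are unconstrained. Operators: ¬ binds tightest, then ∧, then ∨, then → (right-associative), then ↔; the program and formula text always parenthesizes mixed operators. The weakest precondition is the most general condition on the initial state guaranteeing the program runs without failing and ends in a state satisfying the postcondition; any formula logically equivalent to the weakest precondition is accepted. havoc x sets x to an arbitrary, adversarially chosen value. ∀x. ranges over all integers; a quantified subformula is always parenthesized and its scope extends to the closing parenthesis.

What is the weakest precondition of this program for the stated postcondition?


Working backward. After the program, the postcondition 3*m + cnt - 9 = 3*m - 5 ∨ (cnt ≥ -3 ∨ h + 3 > -3) must hold; in canonical form it is cnt = 4 ∨ cnt ≥ -3 ∨ h > -6.
Before havoc h: ∀h_1. (cnt = 4 ∨ cnt ≥ -3 ∨ h_1 > -6)
Before h := y + h: ∀h_1. (cnt = 4 ∨ cnt ≥ -3 ∨ h_1 > -6)
Before cnt := 2*cnt - 9: ∀h_1. (2*cnt = 13 ∨ 2*cnt ≥ 6 ∨ h_1 > -6)
Before h := 3*cnt - 8: ∀h_1. (2*cnt = 13 ∨ 2*cnt ≥ 6 ∨ h_1 > -6)
Answer: WP = ∀h_1. (2*cnt = 13 ∨ 2*cnt ≥ 6 ∨ h_1 > -6)


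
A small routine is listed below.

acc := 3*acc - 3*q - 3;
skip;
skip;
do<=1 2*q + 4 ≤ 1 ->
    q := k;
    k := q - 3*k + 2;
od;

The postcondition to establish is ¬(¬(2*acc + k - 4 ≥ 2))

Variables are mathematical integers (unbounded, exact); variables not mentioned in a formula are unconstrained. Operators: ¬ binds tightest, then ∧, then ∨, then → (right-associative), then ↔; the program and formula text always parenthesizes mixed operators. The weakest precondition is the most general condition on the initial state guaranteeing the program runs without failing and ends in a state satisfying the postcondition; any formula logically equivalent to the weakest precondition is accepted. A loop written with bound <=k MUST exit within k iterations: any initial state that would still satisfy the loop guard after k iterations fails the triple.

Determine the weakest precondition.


Working backward. After the program, the postcondition ¬(¬(2*acc + k - 4 ≥ 2)) must hold; in canonical form it is 2*acc + k ≥ 6.
Before the loop (bound <=1), unroll the exhaustion recursion (WP_0 = exit-now case; WP_j = one more guarded iteration, up to j = 1):
  WP_0: (¬(2*q ≤ -3)) ∧ 2*acc + k ≥ 6
  WP_1: (2*q ≤ -3 → ((¬(2*k ≤ -3)) ∧ 2*acc ≥ 2*k + 4)) ∧ ((¬(2*q ≤ -3)) → 2*acc + k ≥ 6)
So before the loop: (2*q ≤ -3 → ((¬(2*k ≤ -3)) ∧ 2*acc ≥ 2*k + 4)) ∧ ((¬(2*q ≤ -3)) → 2*acc + k ≥ 6)
Before skip: (2*q ≤ -3 → ((¬(2*k ≤ -3)) ∧ 2*acc ≥ 2*k + 4)) ∧ ((¬(2*q ≤ -3)) → 2*acc + k ≥ 6)
Before skip: (2*q ≤ -3 → ((¬(2*k ≤ -3)) ∧ 2*acc ≥ 2*k + 4)) ∧ ((¬(2*q ≤ -3)) → 2*acc + k ≥ 6)
Before acc := 3*acc - 3*q - 3: (2*q ≤ -3 → ((¬(2*k ≤ -3)) ∧ 6*acc ≥ 2*k + 6*q + 10)) ∧ ((¬(2*q ≤ -3)) → 6*acc + k ≥ 6*q + 12)
Answer: WP = (2*q ≤ -3 → ((¬(2*k ≤ -3)) ∧ 6*acc ≥ 2*k + 6*q + 10)) ∧ ((¬(2*q ≤ -3)) → 6*acc + k ≥ 6*q + 12)


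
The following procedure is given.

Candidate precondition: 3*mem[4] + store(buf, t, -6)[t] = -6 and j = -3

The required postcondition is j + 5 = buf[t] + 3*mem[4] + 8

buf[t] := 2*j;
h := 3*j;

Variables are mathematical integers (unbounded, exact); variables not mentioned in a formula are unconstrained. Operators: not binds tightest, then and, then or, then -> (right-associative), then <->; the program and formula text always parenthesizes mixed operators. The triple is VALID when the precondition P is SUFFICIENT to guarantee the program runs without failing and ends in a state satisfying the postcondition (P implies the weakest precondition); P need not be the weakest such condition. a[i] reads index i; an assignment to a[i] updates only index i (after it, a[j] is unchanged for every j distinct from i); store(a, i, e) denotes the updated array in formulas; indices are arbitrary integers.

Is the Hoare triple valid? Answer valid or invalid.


Working backward. After the program, the postcondition j + 5 = buf[t] + 3*mem[4] + 8 must hold; in canonical form it is j = buf[t] + 3*mem[4] + 3.
Before h := 3*j: j = buf[t] + 3*mem[4] + 3
Before buf[t] := 2*j: j = 3*mem[4] + store(buf, t, 2*j)[t] + 3
The weakest precondition is j = 3*mem[4] + store(buf, t, 2*j)[t] + 3.
Check whether 3*mem[4] + store(buf, t, -6)[t] = -6 and j = -3 implies it.
Every state satisfying the precondition satisfies the weakest precondition: the implication holds.
Answer: valid


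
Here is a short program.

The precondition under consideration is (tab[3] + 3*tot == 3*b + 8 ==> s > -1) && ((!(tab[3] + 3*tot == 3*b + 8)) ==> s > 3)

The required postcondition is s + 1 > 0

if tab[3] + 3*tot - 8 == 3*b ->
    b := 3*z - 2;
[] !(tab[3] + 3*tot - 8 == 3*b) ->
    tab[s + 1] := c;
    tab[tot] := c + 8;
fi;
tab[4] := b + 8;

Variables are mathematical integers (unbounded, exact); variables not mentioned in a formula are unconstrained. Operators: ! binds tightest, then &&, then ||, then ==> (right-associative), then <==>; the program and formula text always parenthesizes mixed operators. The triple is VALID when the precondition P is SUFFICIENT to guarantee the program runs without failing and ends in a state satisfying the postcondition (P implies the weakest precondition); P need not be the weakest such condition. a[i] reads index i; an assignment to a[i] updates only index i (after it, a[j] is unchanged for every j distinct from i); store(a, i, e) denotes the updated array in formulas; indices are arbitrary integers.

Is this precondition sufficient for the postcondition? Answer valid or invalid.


Working backward. After the program, the postcondition s + 1 > 0 must hold; in canonical form it is s > -1.
Before tab[4] := b + 8: s > -1
Then branch requires s > -1; else branch requires s > -1.
Before the if: (tab[3] + 3*tot == 3*b + 8 ==> s > -1) && ((!(tab[3] + 3*tot == 3*b + 8)) ==> s > -1)
The weakest precondition is (tab[3] + 3*tot == 3*b + 8 ==> s > -1) && ((!(tab[3] + 3*tot == 3*b + 8)) ==> s > -1).
Check whether (tab[3] + 3*tot == 3*b + 8 ==> s > -1) && ((!(tab[3] + 3*tot == 3*b + 8)) ==> s > 3) implies it.
Every state satisfying the precondition satisfies the weakest precondition: the implication holds.
Answer: valid
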